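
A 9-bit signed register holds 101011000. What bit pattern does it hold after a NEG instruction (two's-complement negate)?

010101000

Invert: 010100111. Add 1: 010101000.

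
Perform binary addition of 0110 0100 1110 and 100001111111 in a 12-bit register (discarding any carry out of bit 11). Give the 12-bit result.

  011001001110
+ 100001111111
= 111011001101

111011001101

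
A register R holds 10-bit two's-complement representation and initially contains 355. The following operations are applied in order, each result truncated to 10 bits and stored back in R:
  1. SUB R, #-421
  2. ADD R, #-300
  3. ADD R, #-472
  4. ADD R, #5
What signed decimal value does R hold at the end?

Start: R = 355 = 0101100011.
R = 355 − (-421) = 776; wraps to -248 = 1100001000
R = -248 + (-300) = -548; wraps to 476 = 0111011100
R = 476 + (-472) = 4 = 0000000100
R = 4 + 5 = 9 = 0000001001

9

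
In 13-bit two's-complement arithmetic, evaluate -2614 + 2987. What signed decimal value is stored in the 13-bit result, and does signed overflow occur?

-2614 → 1010111001010
2987 → 0101110101011
  1010111001010
+ 0101110101011
= 0000101110101  (discard carry-out 1)
Result 0000101110101: MSB = 0 → value 373.
Addends have opposite signs, so signed overflow cannot occur.

373; no overflow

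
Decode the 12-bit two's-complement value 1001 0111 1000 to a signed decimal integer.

-1672

MSB is 1, so the value is negative.
Invert: 011010000111. Add 1: 011010001000 = 1672. So the value is −1672.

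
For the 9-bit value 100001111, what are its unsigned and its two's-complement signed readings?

Unsigned: 100001111 = 271.
Signed: MSB=1 → 271 − 512 = -241.

unsigned = 271, signed = -241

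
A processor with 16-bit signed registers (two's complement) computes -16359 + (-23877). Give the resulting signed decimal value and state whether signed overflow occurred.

-16359 → 1100000000011001
-23877 → 1010001010111011
  1100000000011001
+ 1010001010111011
= 0110001011010100  (discard carry-out 1)
Result 0110001011010100: MSB = 0 → value 25300.
Both addends are negative but the stored result is non-negative: signed overflow. The true value -16359 + (-23877) = -40236 lies outside [-32768, 32767].

25300; overflow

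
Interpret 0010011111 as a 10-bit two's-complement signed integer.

159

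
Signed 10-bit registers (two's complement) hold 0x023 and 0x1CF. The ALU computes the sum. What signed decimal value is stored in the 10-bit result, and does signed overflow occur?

498; no overflow

0x023 = 0000100011 = 35 (signed)
0x1CF = 0111001111 = 463 (signed)
  0000100011
+ 0111001111
= 0111110010
Result 0111110010: MSB = 0 → value 498.
Both addends are non-negative and so is the stored result: no signed overflow.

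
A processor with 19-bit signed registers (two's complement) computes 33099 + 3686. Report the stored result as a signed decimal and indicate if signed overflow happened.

33099 → 0001000000101001011
3686 → 0000000111001100110
  0001000000101001011
+ 0000000111001100110
= 0001000111110110001
Result 0001000111110110001: MSB = 0 → value 36785.
Both addends are non-negative and so is the stored result: no signed overflow.

36785; no overflow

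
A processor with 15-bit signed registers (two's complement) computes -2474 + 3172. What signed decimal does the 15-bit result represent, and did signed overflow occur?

-2474 → 111011001010110
3172 → 000110001100100
  111011001010110
+ 000110001100100
= 000001010111010  (discard carry-out 1)
Result 000001010111010: MSB = 0 → value 698.
Addends have opposite signs, so signed overflow cannot occur.

698; no overflow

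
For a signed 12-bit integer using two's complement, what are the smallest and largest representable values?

Minimum: −2^11 = -2048.
Maximum: 2^11 − 1 = 2047.

min = -2048, max = 2047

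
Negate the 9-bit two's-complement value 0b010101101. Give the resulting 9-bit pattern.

101010011

Invert: 101010010. Add 1: 101010011.
Check: 010101101 = 173, 101010011 = -173.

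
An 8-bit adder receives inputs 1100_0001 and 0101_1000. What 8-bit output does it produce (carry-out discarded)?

00011001

  11000001
+ 01011000
= 00011001  (discard carry-out 1)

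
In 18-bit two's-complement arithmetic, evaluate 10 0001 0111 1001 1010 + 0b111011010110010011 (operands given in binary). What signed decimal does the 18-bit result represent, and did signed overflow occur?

118061; overflow

10 0001 0111 1001 1010 → 100001011110011010 = -125030 (signed)
0b111011010110010011 → 111011010110010011 = -19053 (signed)
  100001011110011010
+ 111011010110010011
= 011100110100101101  (discard carry-out 1)
Result 011100110100101101: MSB = 0 → value 118061.
Both addends are negative but the stored result is non-negative: signed overflow. The true value -125030 + (-19053) = -144083 lies outside [-131072, 131071].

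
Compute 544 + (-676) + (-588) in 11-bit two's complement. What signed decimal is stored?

544 + (-676) = -132 (11101111100)
-132 + (-588) = -720 (10100110000)

-720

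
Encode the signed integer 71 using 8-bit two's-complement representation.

71 is non-negative, so write it directly in 8 bits: 01000111.

01000111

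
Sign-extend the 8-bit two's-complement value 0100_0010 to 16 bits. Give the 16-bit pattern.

0000000001000010

MSB of 01000010 is 0; replicate it into the new high bits.
00000000|01000010 → 0000000001000010 (still 66).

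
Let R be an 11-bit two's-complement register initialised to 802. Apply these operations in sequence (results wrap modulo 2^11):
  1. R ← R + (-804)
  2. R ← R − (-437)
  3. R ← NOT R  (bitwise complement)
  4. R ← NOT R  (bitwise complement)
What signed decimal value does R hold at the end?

Start: R = 802 = 01100100010.
R = 802 + (-804) = -2 = 11111111110
R = -2 − (-437) = 435 = 00110110011
R = NOT 00110110011 = 11001001100 = -436
R = NOT 11001001100 = 00110110011 = 435

435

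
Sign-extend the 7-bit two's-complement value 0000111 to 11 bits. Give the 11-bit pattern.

MSB of 0000111 is 0; replicate it into the new high bits.
0000|0000111 → 00000000111 (still 7).

00000000111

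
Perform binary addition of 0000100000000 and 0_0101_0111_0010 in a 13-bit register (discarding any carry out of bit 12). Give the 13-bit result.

0011001110010

  0000100000000
+ 0010101110010
= 0011001110010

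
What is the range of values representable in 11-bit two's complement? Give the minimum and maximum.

min = -1024, max = 1023

Minimum: −2^10 = -1024.
Maximum: 2^10 − 1 = 1023.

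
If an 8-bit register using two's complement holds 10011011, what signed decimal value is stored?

-101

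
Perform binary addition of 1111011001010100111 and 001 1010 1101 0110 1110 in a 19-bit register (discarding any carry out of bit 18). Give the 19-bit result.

  1111011001010100111
+ 0011010110101101110
= 0010110000000010101  (discard carry-out 1)

0010110000000010101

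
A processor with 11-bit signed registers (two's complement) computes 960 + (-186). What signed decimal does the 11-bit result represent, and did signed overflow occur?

960 → 01111000000
-186 → 11101000110
  01111000000
+ 11101000110
= 01100000110  (discard carry-out 1)
Result 01100000110: MSB = 0 → value 774.
Addends have opposite signs, so signed overflow cannot occur.

774; no overflow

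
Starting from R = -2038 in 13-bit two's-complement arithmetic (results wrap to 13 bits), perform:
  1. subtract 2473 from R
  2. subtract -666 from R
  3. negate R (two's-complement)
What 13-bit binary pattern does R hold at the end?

Start: R = -2038 = 1100000001010.
R = -2038 − 2473 = -4511; wraps to 3681 = 0111001100001
R = 3681 − (-666) = 4347; wraps to -3845 = 1000011111011
R = −(-3845) = 3845 = 0111100000101

0111100000101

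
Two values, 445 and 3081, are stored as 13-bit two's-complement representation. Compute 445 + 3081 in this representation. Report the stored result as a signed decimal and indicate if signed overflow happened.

445 → 0000110111101
3081 → 0110000001001
  0000110111101
+ 0110000001001
= 0110111000110
Result 0110111000110: MSB = 0 → value 3526.
Both addends are non-negative and so is the stored result: no signed overflow.

3526; no overflow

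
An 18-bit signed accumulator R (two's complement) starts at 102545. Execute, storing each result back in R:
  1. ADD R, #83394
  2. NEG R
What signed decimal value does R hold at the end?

Start: R = 102545 = 011001000010010001.
R = 102545 + 83394 = 185939; wraps to -76205 = 101101011001010011
R = −(-76205) = 76205 = 010010100110101101

76205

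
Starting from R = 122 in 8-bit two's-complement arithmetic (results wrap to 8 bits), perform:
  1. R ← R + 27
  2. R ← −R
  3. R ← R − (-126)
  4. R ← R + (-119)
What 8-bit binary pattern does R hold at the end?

01110010

Start: R = 122 = 01111010.
R = 122 + 27 = 149; wraps to -107 = 10010101
R = −(-107) = 107 = 01101011
R = 107 − (-126) = 233; wraps to -23 = 11101001
R = -23 + (-119) = -142; wraps to 114 = 01110010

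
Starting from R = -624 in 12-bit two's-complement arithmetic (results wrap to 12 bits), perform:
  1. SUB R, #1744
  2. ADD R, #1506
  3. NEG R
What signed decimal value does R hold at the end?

862

Start: R = -624 = 110110010000.
R = -624 − 1744 = -2368; wraps to 1728 = 011011000000
R = 1728 + 1506 = 3234; wraps to -862 = 110010100010
R = −(-862) = 862 = 001101011110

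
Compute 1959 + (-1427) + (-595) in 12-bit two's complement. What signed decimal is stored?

1959 + (-1427) = 532 (001000010100)
532 + (-595) = -63 (111111000001)

-63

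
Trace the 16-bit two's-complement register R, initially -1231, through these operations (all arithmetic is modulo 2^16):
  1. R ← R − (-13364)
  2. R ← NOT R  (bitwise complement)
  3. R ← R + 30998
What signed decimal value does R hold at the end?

18864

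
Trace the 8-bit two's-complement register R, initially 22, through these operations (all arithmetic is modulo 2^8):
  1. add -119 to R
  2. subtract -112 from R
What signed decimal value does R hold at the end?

Start: R = 22 = 00010110.
R = 22 + (-119) = -97 = 10011111
R = -97 − (-112) = 15 = 00001111

15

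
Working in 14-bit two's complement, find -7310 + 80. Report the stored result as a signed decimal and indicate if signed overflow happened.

-7230; no overflow

-7310 → 10001101110010
80 → 00000001010000
  10001101110010
+ 00000001010000
= 10001111000010
Result 10001111000010: MSB = 1 → 9154 − 16384 = -7230.
Addends have opposite signs, so signed overflow cannot occur.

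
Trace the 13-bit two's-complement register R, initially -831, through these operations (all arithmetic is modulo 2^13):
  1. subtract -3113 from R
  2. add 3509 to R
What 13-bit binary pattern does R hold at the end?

1011010011111

Start: R = -831 = 1110011000001.
R = -831 − (-3113) = 2282 = 0100011101010
R = 2282 + 3509 = 5791; wraps to -2401 = 1011010011111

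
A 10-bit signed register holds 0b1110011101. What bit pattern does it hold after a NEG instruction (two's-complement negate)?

Invert: 0001100010. Add 1: 0001100011.

0001100011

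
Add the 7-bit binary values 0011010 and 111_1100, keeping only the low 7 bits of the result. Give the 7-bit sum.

  0011010
+ 1111100
= 0010110  (discard carry-out 1)

0010110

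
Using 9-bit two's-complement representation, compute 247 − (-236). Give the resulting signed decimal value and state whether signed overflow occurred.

-29; overflow

247 → 011110111
-236 → 100010100
Subtract via negate-and-add: invert 100010100 + 1 = 011101100 (i.e. 236).
  011110111
+ 011101100
= 111100011
Result 111100011: MSB = 1 → 483 − 512 = -29.
Both addends (after negating the subtrahend) are non-negative but the stored result is negative: signed overflow. The true value 247 − (-236) = 483 lies outside [-256, 255].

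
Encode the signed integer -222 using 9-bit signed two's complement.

|-222| = 222 = 011011110 in 9 bits.
Invert the bits: 100100001. Add 1: 100100010.
Check: 100100010 reads as 290 − 512 = -222.

100100010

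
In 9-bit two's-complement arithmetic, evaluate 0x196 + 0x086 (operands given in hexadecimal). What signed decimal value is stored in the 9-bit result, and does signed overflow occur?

28; no overflow

0x196 = 110010110 = -106 (signed)
0x086 = 010000110 = 134 (signed)
  110010110
+ 010000110
= 000011100  (discard carry-out 1)
Result 000011100: MSB = 0 → value 28.
Addends have opposite signs, so signed overflow cannot occur.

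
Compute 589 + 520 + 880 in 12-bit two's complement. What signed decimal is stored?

1989

589 + 520 = 1109 (010001010101)
1109 + 880 = 1989 (011111000101)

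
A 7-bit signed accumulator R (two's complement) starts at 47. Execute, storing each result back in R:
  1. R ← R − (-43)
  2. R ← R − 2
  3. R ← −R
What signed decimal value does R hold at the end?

Start: R = 47 = 0101111.
R = 47 − (-43) = 90; wraps to -38 = 1011010
R = -38 − 2 = -40 = 1011000
R = −(-40) = 40 = 0101000

40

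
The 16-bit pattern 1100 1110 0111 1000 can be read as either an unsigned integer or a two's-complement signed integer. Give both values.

Unsigned: 1100111001111000 = 52856.
Signed: MSB=1 → 52856 − 65536 = -12680.

unsigned = 52856, signed = -12680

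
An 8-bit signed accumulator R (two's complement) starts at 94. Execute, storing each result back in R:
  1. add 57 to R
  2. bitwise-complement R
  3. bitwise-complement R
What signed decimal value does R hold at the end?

-105

Start: R = 94 = 01011110.
R = 94 + 57 = 151; wraps to -105 = 10010111
R = NOT 10010111 = 01101000 = 104
R = NOT 01101000 = 10010111 = -105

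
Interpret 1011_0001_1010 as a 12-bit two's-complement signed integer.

MSB is 1, so the value is negative.
Invert: 010011100101. Add 1: 010011100110 = 1254. So the value is −1254.

-1254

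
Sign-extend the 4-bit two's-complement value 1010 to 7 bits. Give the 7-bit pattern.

1111010

MSB of 1010 is 1; replicate it into the new high bits.
111|1010 → 1111010 (still -6).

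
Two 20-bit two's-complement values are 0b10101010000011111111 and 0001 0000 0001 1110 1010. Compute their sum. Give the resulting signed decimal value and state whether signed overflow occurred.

0b10101010000011111111 → 10101010000011111111 = -352001 (signed)
0001 0000 0001 1110 1010 → 00010000000111101010 = 66026 (signed)
  10101010000011111111
+ 00010000000111101010
= 10111010001011101001
Result 10111010001011101001: MSB = 1 → 762601 − 1048576 = -285975.
Addends have opposite signs, so signed overflow cannot occur.

-285975; no overflow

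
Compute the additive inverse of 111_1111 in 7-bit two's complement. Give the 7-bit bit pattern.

0000001

Invert: 0000000. Add 1: 0000001.
Check: 1111111 = -1, 0000001 = 1.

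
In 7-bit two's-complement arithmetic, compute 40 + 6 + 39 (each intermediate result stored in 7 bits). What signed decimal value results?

-43

40 + 6 = 46 (0101110)
46 + 39 = 85 → wraps to -43 (1010101)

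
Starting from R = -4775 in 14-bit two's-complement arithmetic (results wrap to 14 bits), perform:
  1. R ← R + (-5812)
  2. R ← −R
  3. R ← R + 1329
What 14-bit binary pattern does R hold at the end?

10111010001100

Start: R = -4775 = 10110101011001.
R = -4775 + (-5812) = -10587; wraps to 5797 = 01011010100101
R = −(5797) = -5797 = 10100101011011
R = -5797 + 1329 = -4468 = 10111010001100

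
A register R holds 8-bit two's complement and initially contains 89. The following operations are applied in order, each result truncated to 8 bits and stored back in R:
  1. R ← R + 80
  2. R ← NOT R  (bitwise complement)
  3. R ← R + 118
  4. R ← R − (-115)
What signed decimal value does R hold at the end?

63

Start: R = 89 = 01011001.
R = 89 + 80 = 169; wraps to -87 = 10101001
R = NOT 10101001 = 01010110 = 86
R = 86 + 118 = 204; wraps to -52 = 11001100
R = -52 − (-115) = 63 = 00111111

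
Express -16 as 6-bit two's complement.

110000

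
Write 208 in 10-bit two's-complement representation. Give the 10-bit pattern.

0011010000

208 is non-negative, so write it directly in 10 bits: 0011010000.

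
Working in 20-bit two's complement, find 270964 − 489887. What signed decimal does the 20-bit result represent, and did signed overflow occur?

270964 → 01000010001001110100
489887 → 01110111100110011111
Subtract via negate-and-add: invert 01110111100110011111 + 1 = 10001000011001100001 (i.e. -489887).
  01000010001001110100
+ 10001000011001100001
= 11001010100011010101
Result 11001010100011010101: MSB = 1 → 829653 − 1048576 = -218923.
Addends (after negating the subtrahend) have opposite signs, so signed overflow cannot occur.

-218923; no overflow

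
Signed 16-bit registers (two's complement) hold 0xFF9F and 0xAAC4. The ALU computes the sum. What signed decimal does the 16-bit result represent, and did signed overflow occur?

-21917; no overflow

0xFF9F = 1111111110011111 = -97 (signed)
0xAAC4 = 1010101011000100 = -21820 (signed)
  1111111110011111
+ 1010101011000100
= 1010101001100011  (discard carry-out 1)
Result 1010101001100011: MSB = 1 → 43619 − 65536 = -21917.
Both addends are negative and so is the stored result: no signed overflow.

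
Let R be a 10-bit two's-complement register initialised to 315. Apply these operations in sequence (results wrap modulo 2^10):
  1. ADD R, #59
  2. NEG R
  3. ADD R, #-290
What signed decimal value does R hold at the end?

360

Start: R = 315 = 0100111011.
R = 315 + 59 = 374 = 0101110110
R = −(374) = -374 = 1010001010
R = -374 + (-290) = -664; wraps to 360 = 0101101000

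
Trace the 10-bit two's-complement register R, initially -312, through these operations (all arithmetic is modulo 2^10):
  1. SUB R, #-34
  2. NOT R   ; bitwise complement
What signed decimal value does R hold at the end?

277

Start: R = -312 = 1011001000.
R = -312 − (-34) = -278 = 1011101010
R = NOT 1011101010 = 0100010101 = 277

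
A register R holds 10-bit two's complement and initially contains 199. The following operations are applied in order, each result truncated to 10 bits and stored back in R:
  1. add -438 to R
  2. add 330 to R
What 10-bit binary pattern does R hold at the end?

0001011011

Start: R = 199 = 0011000111.
R = 199 + (-438) = -239 = 1100010001
R = -239 + 330 = 91 = 0001011011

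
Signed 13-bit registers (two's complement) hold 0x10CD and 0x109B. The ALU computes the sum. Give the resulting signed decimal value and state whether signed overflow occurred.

0x10CD = 1000011001101 = -3891 (signed)
0x109B = 1000010011011 = -3941 (signed)
  1000011001101
+ 1000010011011
= 0000101101000  (discard carry-out 1)
Result 0000101101000: MSB = 0 → value 360.
Both addends are negative but the stored result is non-negative: signed overflow. The true value -3891 + (-3941) = -7832 lies outside [-4096, 4095].

360; overflow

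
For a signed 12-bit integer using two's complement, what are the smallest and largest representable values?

min = -2048, max = 2047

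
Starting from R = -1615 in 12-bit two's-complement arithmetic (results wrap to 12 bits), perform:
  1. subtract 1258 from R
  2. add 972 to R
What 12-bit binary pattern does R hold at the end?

Start: R = -1615 = 100110110001.
R = -1615 − 1258 = -2873; wraps to 1223 = 010011000111
R = 1223 + 972 = 2195; wraps to -1901 = 100010010011

100010010011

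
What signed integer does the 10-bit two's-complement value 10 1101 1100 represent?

-292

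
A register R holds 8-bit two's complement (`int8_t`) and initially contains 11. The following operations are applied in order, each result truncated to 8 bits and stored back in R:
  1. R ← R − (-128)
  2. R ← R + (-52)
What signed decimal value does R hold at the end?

Start: R = 11 = 00001011.
R = 11 − (-128) = 139; wraps to -117 = 10001011
R = -117 + (-52) = -169; wraps to 87 = 01010111

87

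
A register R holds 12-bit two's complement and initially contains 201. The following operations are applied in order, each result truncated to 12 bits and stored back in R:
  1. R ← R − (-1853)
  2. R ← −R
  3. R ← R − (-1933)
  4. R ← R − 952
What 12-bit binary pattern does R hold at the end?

Start: R = 201 = 000011001001.
R = 201 − (-1853) = 2054; wraps to -2042 = 100000000110
R = −(-2042) = 2042 = 011111111010
R = 2042 − (-1933) = 3975; wraps to -121 = 111110000111
R = -121 − 952 = -1073 = 101111001111

101111001111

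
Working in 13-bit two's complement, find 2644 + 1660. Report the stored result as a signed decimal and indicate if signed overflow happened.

2644 → 0101001010100
1660 → 0011001111100
  0101001010100
+ 0011001111100
= 1000011010000
Result 1000011010000: MSB = 1 → 4304 − 8192 = -3888.
Both addends are non-negative but the stored result is negative: signed overflow. The true value 2644 + 1660 = 4304 lies outside [-4096, 4095].

-3888; overflow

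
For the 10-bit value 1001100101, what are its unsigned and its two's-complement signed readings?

Unsigned: 1001100101 = 613.
Signed: MSB=1 → 613 − 1024 = -411.

unsigned = 613, signed = -411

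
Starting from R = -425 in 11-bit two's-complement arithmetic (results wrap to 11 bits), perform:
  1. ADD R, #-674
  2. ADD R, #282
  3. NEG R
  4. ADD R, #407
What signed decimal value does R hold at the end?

-824

Start: R = -425 = 11001010111.
R = -425 + (-674) = -1099; wraps to 949 = 01110110101
R = 949 + 282 = 1231; wraps to -817 = 10011001111
R = −(-817) = 817 = 01100110001
R = 817 + 407 = 1224; wraps to -824 = 10011001000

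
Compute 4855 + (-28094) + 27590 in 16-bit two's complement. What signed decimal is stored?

4855 + (-28094) = -23239 (1010010100111001)
-23239 + 27590 = 4351 (0001000011111111)

4351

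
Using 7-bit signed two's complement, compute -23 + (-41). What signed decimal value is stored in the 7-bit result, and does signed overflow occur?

-23 → 1101001
-41 → 1010111
  1101001
+ 1010111
= 1000000  (discard carry-out 1)
Result 1000000: MSB = 1 → 64 − 128 = -64.
Both addends are negative and so is the stored result: no signed overflow.

-64; no overflow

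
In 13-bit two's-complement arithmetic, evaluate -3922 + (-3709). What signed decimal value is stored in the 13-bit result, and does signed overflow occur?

561; overflow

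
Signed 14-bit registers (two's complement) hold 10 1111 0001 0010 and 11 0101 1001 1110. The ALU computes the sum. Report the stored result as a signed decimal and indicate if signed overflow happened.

10 1111 0001 0010 → 10111100010010 = -4334 (signed)
11 0101 1001 1110 → 11010110011110 = -2658 (signed)
  10111100010010
+ 11010110011110
= 10010010110000  (discard carry-out 1)
Result 10010010110000: MSB = 1 → 9392 − 16384 = -6992.
Both addends are negative and so is the stored result: no signed overflow.

-6992; no overflow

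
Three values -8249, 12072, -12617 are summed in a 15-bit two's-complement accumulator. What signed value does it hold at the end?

-8794

-8249 + 12072 = 3823 (000111011101111)
3823 + (-12617) = -8794 (101110110100110)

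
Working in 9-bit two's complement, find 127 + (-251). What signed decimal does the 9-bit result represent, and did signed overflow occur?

-124; no overflow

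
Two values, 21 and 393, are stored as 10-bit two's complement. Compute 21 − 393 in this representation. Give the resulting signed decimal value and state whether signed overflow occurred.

-372; no overflow

21 → 0000010101
393 → 0110001001
Subtract via negate-and-add: invert 0110001001 + 1 = 1001110111 (i.e. -393).
  0000010101
+ 1001110111
= 1010001100
Result 1010001100: MSB = 1 → 652 − 1024 = -372.
Addends (after negating the subtrahend) have opposite signs, so signed overflow cannot occur.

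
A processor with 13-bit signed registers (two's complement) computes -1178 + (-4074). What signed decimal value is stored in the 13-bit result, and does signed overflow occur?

-1178 → 1101101100110
-4074 → 1000000010110
  1101101100110
+ 1000000010110
= 0101101111100  (discard carry-out 1)
Result 0101101111100: MSB = 0 → value 2940.
Both addends are negative but the stored result is non-negative: signed overflow. The true value -1178 + (-4074) = -5252 lies outside [-4096, 4095].

2940; overflow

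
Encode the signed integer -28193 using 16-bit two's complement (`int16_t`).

1001000111011111

|-28193| = 28193 = 0110111000100001 in 16 bits.
Invert the bits: 1001000111011110. Add 1: 1001000111011111.
Check: 1001000111011111 reads as 37343 − 65536 = -28193.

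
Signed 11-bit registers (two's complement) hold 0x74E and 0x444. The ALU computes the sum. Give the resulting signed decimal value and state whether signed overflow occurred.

0x74E = 11101001110 = -178 (signed)
0x444 = 10001000100 = -956 (signed)
  11101001110
+ 10001000100
= 01110010010  (discard carry-out 1)
Result 01110010010: MSB = 0 → value 914.
Both addends are negative but the stored result is non-negative: signed overflow. The true value -178 + (-956) = -1134 lies outside [-1024, 1023].

914; overflow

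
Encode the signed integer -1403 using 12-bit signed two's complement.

101010000101

|-1403| = 1403 = 010101111011 in 12 bits.
Invert the bits: 101010000100. Add 1: 101010000101.
Check: 101010000101 reads as 2693 − 4096 = -1403.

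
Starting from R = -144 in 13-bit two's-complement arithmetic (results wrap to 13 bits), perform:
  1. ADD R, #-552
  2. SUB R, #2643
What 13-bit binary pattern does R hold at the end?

1001011110101

Start: R = -144 = 1111101110000.
R = -144 + (-552) = -696 = 1110101001000
R = -696 − 2643 = -3339 = 1001011110101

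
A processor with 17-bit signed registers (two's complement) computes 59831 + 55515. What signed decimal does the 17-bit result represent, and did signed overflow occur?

59831 → 01110100110110111
55515 → 01101100011011011
  01110100110110111
+ 01101100011011011
= 11100001010010010
Result 11100001010010010: MSB = 1 → 115346 − 131072 = -15726.
Both addends are non-negative but the stored result is negative: signed overflow. The true value 59831 + 55515 = 115346 lies outside [-65536, 65535].

-15726; overflow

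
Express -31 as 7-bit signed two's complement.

|-31| = 31 = 0011111 in 7 bits.
Invert the bits: 1100000. Add 1: 1100001.
Check: 1100001 reads as 97 − 128 = -31.

1100001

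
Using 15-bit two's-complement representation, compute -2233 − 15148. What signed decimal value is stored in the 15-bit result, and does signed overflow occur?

15387; overflow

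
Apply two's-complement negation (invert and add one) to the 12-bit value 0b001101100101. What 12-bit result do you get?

110010011011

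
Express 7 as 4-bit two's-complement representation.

0111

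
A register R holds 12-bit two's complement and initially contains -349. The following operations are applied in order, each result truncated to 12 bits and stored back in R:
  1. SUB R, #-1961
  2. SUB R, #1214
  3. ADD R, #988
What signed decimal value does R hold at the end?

1386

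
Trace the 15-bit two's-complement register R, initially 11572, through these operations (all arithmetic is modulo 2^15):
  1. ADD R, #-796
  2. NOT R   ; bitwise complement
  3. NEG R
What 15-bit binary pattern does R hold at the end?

010101000011001

Start: R = 11572 = 010110100110100.
R = 11572 + (-796) = 10776 = 010101000011000
R = NOT 010101000011000 = 101010111100111 = -10777
R = −(-10777) = 10777 = 010101000011001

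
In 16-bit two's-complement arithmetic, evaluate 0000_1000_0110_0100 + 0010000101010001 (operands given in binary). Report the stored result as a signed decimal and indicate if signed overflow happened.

0000_1000_0110_0100 → 0000100001100100 = 2148 (signed)
0010000101010001 = 8529 (signed)
  0000100001100100
+ 0010000101010001
= 0010100110110101
Result 0010100110110101: MSB = 0 → value 10677.
Both addends are non-negative and so is the stored result: no signed overflow.

10677; no overflow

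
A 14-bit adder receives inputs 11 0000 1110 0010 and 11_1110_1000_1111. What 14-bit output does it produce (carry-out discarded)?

10111101110001

  11000011100010
+ 11111010001111
= 10111101110001  (discard carry-out 1)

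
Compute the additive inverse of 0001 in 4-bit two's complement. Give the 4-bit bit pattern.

Invert: 1110. Add 1: 1111.

1111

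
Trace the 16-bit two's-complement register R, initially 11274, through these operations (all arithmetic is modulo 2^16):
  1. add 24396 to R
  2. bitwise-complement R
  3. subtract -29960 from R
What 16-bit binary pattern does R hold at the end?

1110100110110001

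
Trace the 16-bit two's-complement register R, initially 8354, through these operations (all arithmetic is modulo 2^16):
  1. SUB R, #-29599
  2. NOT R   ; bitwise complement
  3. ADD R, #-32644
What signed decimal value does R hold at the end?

Start: R = 8354 = 0010000010100010.
R = 8354 − (-29599) = 37953; wraps to -27583 = 1001010001000001
R = NOT 1001010001000001 = 0110101110111110 = 27582
R = 27582 + (-32644) = -5062 = 1110110000111010

-5062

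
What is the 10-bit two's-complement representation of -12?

|-12| = 12 = 0000001100 in 10 bits.
Invert the bits: 1111110011. Add 1: 1111110100.
Check: 1111110100 reads as 1012 − 1024 = -12.

1111110100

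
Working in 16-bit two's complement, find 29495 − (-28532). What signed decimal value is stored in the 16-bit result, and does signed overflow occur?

29495 → 0111001100110111
-28532 → 1001000010001100
Subtract via negate-and-add: invert 1001000010001100 + 1 = 0110111101110100 (i.e. 28532).
  0111001100110111
+ 0110111101110100
= 1110001010101011
Result 1110001010101011: MSB = 1 → 58027 − 65536 = -7509.
Both addends (after negating the subtrahend) are non-negative but the stored result is negative: signed overflow. The true value 29495 − (-28532) = 58027 lies outside [-32768, 32767].

-7509; overflow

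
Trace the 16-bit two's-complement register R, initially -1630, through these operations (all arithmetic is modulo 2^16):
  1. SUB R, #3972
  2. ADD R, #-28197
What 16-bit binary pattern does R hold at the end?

0111101111111001

Start: R = -1630 = 1111100110100010.
R = -1630 − 3972 = -5602 = 1110101000011110
R = -5602 + (-28197) = -33799; wraps to 31737 = 0111101111111001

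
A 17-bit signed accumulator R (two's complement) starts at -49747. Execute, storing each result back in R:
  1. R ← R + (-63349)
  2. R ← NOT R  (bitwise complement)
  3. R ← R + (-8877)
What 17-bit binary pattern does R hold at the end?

Start: R = -49747 = 10011110110101101.
R = -49747 + (-63349) = -113096; wraps to 17976 = 00100011000111000
R = NOT 00100011000111000 = 11011100111000111 = -17977
R = -17977 + (-8877) = -26854 = 11001011100011010

11001011100011010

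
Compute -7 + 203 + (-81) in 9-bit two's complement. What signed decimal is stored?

115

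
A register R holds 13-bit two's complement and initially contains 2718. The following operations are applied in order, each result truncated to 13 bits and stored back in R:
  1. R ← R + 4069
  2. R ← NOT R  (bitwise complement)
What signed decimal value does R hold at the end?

1404

Start: R = 2718 = 0101010011110.
R = 2718 + 4069 = 6787; wraps to -1405 = 1101010000011
R = NOT 1101010000011 = 0010101111100 = 1404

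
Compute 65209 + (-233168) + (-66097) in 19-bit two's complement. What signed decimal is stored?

65209 + (-233168) = -167959 (1010110111111101001)
-167959 + (-66097) = -234056 (1000110110110111000)

-234056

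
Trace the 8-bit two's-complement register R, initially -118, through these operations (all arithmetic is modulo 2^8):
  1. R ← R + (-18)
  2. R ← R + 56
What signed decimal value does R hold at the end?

Start: R = -118 = 10001010.
R = -118 + (-18) = -136; wraps to 120 = 01111000
R = 120 + 56 = 176; wraps to -80 = 10110000

-80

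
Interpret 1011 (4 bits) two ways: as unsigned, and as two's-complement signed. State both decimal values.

unsigned = 11, signed = -5

Unsigned: 1011 = 11.
Signed: MSB=1 → 11 − 16 = -5.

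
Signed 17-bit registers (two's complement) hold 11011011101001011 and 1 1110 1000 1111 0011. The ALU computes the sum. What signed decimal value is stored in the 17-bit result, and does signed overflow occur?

11011011101001011 = -18613 (signed)
1 1110 1000 1111 0011 → 11110100011110011 = -5901 (signed)
  11011011101001011
+ 11110100011110011
= 11010000000111110  (discard carry-out 1)
Result 11010000000111110: MSB = 1 → 106558 − 131072 = -24514.
Both addends are negative and so is the stored result: no signed overflow.

-24514; no overflow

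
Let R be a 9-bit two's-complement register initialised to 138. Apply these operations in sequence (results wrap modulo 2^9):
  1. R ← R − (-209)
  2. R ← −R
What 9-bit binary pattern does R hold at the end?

010100101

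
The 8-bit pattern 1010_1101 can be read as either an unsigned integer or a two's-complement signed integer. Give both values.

Unsigned: 10101101 = 173.
Signed: MSB=1 → 173 − 256 = -83.

unsigned = 173, signed = -83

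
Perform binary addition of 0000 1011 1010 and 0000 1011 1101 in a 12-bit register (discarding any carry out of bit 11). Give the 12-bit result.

  000010111010
+ 000010111101
= 000101110111

000101110111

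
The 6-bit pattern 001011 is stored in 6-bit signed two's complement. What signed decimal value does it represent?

11

MSB is 0, so the value is non-negative: 001011 = 11.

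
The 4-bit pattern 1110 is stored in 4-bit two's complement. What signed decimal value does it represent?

-2

MSB is 1, so the value is negative.
Unsigned reading: 14. Subtract 2^4 = 16: 14 − 16 = -2.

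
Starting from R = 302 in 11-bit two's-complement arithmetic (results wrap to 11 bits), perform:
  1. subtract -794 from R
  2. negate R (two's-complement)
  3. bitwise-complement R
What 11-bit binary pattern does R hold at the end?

10001000111

Start: R = 302 = 00100101110.
R = 302 − (-794) = 1096; wraps to -952 = 10001001000
R = −(-952) = 952 = 01110111000
R = NOT 01110111000 = 10001000111 = -953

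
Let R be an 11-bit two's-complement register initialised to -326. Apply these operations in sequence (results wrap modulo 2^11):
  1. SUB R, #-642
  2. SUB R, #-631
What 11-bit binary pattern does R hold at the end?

Start: R = -326 = 11010111010.
R = -326 − (-642) = 316 = 00100111100
R = 316 − (-631) = 947 = 01110110011

01110110011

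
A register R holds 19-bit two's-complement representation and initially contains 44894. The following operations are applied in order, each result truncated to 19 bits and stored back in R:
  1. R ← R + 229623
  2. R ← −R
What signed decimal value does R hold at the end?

Start: R = 44894 = 0001010111101011110.
R = 44894 + 229623 = 274517; wraps to -249771 = 1000011000001010101
R = −(-249771) = 249771 = 0111100111110101011

249771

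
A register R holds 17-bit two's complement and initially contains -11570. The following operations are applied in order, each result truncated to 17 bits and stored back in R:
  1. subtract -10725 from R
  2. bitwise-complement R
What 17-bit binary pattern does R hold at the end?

00000001101001100

Start: R = -11570 = 11101001011001110.
R = -11570 − (-10725) = -845 = 11111110010110011
R = NOT 11111110010110011 = 00000001101001100 = 844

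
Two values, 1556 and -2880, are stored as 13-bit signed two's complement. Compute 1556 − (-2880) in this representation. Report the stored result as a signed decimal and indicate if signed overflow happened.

-3756; overflow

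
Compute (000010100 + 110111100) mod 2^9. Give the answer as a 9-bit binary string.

111010000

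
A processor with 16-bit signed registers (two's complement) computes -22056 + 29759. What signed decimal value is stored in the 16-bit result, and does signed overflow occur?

-22056 → 1010100111011000
29759 → 0111010000111111
  1010100111011000
+ 0111010000111111
= 0001111000010111  (discard carry-out 1)
Result 0001111000010111: MSB = 0 → value 7703.
Addends have opposite signs, so signed overflow cannot occur.

7703; no overflow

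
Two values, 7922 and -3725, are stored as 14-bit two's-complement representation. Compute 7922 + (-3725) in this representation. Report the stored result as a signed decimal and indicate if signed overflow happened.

4197; no overflow

7922 → 01111011110010
-3725 → 11000101110011
  01111011110010
+ 11000101110011
= 01000001100101  (discard carry-out 1)
Result 01000001100101: MSB = 0 → value 4197.
Addends have opposite signs, so signed overflow cannot occur.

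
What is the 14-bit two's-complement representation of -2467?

11011001011101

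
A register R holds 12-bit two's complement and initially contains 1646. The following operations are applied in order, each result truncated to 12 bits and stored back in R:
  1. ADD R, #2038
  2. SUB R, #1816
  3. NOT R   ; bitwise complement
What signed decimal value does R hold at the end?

-1869

Start: R = 1646 = 011001101110.
R = 1646 + 2038 = 3684; wraps to -412 = 111001100100
R = -412 − 1816 = -2228; wraps to 1868 = 011101001100
R = NOT 011101001100 = 100010110011 = -1869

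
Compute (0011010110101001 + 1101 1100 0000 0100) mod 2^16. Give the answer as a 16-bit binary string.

  0011010110101001
+ 1101110000000100
= 0001000110101101  (discard carry-out 1)

0001000110101101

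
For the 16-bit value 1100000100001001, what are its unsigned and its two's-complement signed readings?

unsigned = 49417, signed = -16119

Unsigned: 1100000100001001 = 49417.
Signed: MSB=1 → 49417 − 65536 = -16119.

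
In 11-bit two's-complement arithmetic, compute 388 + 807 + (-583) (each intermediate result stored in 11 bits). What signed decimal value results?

612

388 + 807 = 1195 → wraps to -853 (10010101011)
-853 + (-583) = -1436 → wraps to 612 (01001100100)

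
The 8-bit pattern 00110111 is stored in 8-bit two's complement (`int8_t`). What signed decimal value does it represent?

MSB is 0, so the value is non-negative: 00110111 = 55.

55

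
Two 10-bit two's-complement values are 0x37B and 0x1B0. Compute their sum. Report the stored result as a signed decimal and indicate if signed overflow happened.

299; no overflow

0x37B = 1101111011 = -133 (signed)
0x1B0 = 0110110000 = 432 (signed)
  1101111011
+ 0110110000
= 0100101011  (discard carry-out 1)
Result 0100101011: MSB = 0 → value 299.
Addends have opposite signs, so signed overflow cannot occur.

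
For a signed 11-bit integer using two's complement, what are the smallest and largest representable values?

min = -1024, max = 1023

Minimum: −2^10 = -1024.
Maximum: 2^10 − 1 = 1023.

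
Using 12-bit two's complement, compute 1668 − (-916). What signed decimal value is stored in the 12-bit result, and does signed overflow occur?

-1512; overflow

1668 → 011010000100
-916 → 110001101100
Subtract via negate-and-add: invert 110001101100 + 1 = 001110010100 (i.e. 916).
  011010000100
+ 001110010100
= 101000011000
Result 101000011000: MSB = 1 → 2584 − 4096 = -1512.
Both addends (after negating the subtrahend) are non-negative but the stored result is negative: signed overflow. The true value 1668 − (-916) = 2584 lies outside [-2048, 2047].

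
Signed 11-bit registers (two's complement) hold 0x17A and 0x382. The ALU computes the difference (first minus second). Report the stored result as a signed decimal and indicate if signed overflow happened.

0x17A = 00101111010 = 378 (signed)
0x382 = 01110000010 = 898 (signed)
Subtract via negate-and-add: invert 01110000010 + 1 = 10001111110 (i.e. -898).
  00101111010
+ 10001111110
= 10111111000
Result 10111111000: MSB = 1 → 1528 − 2048 = -520.
Addends (after negating the subtrahend) have opposite signs, so signed overflow cannot occur.

-520; no overflow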